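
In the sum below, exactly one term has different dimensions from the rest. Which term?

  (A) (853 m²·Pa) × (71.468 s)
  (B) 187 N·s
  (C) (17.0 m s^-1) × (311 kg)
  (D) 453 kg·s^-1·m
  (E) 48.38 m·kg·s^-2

Reduce each to base SI dimensions:
  (A) [kg·m·s⁻²] · [s] = kg·m·s⁻¹
  (B) N·s = kg·m·s⁻²·s = kg·m·s⁻¹
  (C) [m·s⁻¹] · [kg] = kg·m·s⁻¹
  (D) kg·m·s⁻¹
  (E) kg·m·s⁻²
All reduce to kg·m·s⁻¹ except (E), which is kg·m·s⁻².

(E)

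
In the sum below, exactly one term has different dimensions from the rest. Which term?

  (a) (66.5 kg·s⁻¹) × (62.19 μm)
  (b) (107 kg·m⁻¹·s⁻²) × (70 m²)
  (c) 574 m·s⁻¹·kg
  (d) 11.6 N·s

(b)

In SI base units:
  (a) [kg·s⁻¹] · [m] = kg·m·s⁻¹
  (b) [kg·m⁻¹·s⁻²] · [m²] = kg·m·s⁻²
  (c) kg·m·s⁻¹
  (d) N·s = kg·m·s⁻²·s = kg·m·s⁻¹
All reduce to kg·m·s⁻¹ except (b), which is kg·m·s⁻².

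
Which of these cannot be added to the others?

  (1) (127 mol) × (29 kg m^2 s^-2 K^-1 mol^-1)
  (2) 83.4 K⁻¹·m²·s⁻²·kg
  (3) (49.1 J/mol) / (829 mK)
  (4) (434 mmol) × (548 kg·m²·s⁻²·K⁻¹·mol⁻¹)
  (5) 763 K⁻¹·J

(3)

Work out the base dimensions of each:
  (1) [mol] · [kg·m²·s⁻²·K⁻¹·mol⁻¹] = kg·m²·s⁻²·K⁻¹
  (2) kg·m²·s⁻²·K⁻¹
  (3) [kg·m²·s⁻²·mol⁻¹] / [K] = kg·m²·s⁻²·K⁻¹·mol⁻¹
  (4) [mol] · [kg·m²·s⁻²·K⁻¹·mol⁻¹] = kg·m²·s⁻²·K⁻¹
  (5) J·K⁻¹ = N·m·K⁻¹ = kg·m²·s⁻²·K⁻¹
All reduce to kg·m²·s⁻²·K⁻¹ except (3), which is kg·m²·s⁻²·K⁻¹·mol⁻¹.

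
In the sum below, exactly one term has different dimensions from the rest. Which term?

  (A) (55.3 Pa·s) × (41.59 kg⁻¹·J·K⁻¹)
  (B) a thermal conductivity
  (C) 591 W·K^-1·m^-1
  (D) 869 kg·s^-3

(D)

Work out the base dimensions of each:
  (A) [kg·m⁻¹·s⁻¹] · [m²·s⁻²·K⁻¹] = kg·m·s⁻³·K⁻¹
  (B) [thermal conductivity] = kg·m·s⁻³·K⁻¹
  (C) W·m⁻¹·K⁻¹ = J·s⁻¹·m⁻¹·K⁻¹ = kg·m·s⁻³·K⁻¹
  (D) kg·s⁻³
All reduce to kg·m·s⁻³·K⁻¹ except (D), which is kg·s⁻³.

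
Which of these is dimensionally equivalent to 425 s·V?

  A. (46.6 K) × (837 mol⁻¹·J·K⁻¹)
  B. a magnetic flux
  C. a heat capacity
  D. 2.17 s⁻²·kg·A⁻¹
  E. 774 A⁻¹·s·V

Reference: V·s = J·C⁻¹·s = kg·m²·s⁻²·A⁻¹.
Each option:
  A. [K] · [kg·m²·s⁻²·K⁻¹·mol⁻¹] = kg·m²·s⁻²·mol⁻¹
  B. [magnetic flux] = kg·m²·s⁻²·A⁻¹  ← same
  C. [heat capacity] = kg·m²·s⁻²·K⁻¹
  D. kg·s⁻²·A⁻¹
  E. V·s·A⁻¹ = J·C⁻¹·s·A⁻¹ = kg·m²·s⁻²·A⁻²
Only B. matches kg·m²·s⁻²·A⁻¹.

B.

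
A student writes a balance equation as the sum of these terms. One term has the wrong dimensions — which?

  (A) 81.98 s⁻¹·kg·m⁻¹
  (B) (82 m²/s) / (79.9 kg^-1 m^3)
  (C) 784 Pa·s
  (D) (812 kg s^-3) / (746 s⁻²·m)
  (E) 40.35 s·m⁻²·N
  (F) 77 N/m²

(F)

Reduce each to base SI dimensions:
  (A) kg·m⁻¹·s⁻¹
  (B) [m²·s⁻¹] / [kg⁻¹·m³] = kg·m⁻¹·s⁻¹
  (C) Pa·s = N·m⁻²·s = kg·m⁻¹·s⁻¹
  (D) [kg·s⁻³] / [m·s⁻²] = kg·m⁻¹·s⁻¹
  (E) N·s·m⁻² = kg·m·s⁻²·s·m⁻² = kg·m⁻¹·s⁻¹
  (F) N·m⁻² = kg·m·s⁻²·m⁻² = kg·m⁻¹·s⁻²
All reduce to kg·m⁻¹·s⁻¹ except (F), which is kg·m⁻¹·s⁻².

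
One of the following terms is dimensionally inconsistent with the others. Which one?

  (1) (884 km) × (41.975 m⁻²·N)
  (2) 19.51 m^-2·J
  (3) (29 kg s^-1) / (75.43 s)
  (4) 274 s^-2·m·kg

Expand each in SI base units:
  (1) [m] · [kg·m⁻¹·s⁻²] = kg·s⁻²
  (2) J·m⁻² = N·m·m⁻² = kg·s⁻²
  (3) [kg·s⁻¹] / [s] = kg·s⁻²
  (4) kg·m·s⁻²
All reduce to kg·s⁻² except (4), which is kg·m·s⁻².

(4)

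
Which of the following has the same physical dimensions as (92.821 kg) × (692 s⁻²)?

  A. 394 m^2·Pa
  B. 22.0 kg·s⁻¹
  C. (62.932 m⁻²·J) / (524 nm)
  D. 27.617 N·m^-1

D.

Reference: [kg] · [s⁻²] = kg·s⁻².
Each option:
  A. Pa·m² = N·m⁻²·m² = kg·m·s⁻²
  B. kg·s⁻¹
  C. [kg·s⁻²] / [m] = kg·m⁻¹·s⁻²
  D. N·m⁻¹ = kg·m·s⁻²·m⁻¹ = kg·s⁻²  ← same
Only D. matches kg·s⁻².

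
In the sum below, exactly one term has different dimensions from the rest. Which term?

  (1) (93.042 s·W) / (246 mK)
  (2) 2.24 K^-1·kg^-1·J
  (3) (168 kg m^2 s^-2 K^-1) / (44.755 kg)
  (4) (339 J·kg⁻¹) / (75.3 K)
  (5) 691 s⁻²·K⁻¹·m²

(1)

In SI base units:
  (1) [kg·m²·s⁻²] / [K] = kg·m²·s⁻²·K⁻¹
  (2) J·kg⁻¹·K⁻¹ = N·m·kg⁻¹·K⁻¹ = m²·s⁻²·K⁻¹
  (3) [kg·m²·s⁻²·K⁻¹] / [kg] = m²·s⁻²·K⁻¹
  (4) [m²·s⁻²] / [K] = m²·s⁻²·K⁻¹
  (5) m²·s⁻²·K⁻¹
All reduce to m²·s⁻²·K⁻¹ except (1), which is kg·m²·s⁻²·K⁻¹.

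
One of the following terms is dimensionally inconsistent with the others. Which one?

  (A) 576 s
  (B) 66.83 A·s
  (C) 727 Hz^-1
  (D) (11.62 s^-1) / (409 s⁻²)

(B)

Dimensions:
  (A) s
  (B) A·s = s·A
  (C) Hz⁻¹ = (s⁻¹)⁻¹ = s
  (D) [s⁻¹] / [s⁻²] = s
All reduce to s except (B), which is s·A.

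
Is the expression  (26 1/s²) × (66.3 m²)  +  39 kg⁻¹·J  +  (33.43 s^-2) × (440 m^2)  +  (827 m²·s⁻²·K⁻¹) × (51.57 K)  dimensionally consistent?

Work out the base dimensions of each:
  (26 1/s²) × (66.3 m²):  [s⁻²] · [m²] = m²·s⁻²
  39 kg⁻¹·J:  J·kg⁻¹ = N·m·kg⁻¹ = m²·s⁻²
  (33.43 s^-2) × (440 m^2):  [s⁻²] · [m²] = m²·s⁻²
  (827 m²·s⁻²·K⁻¹) × (51.57 K):  [m²·s⁻²·K⁻¹] · [K] = m²·s⁻²
Every term reduces to m²·s⁻².

Yes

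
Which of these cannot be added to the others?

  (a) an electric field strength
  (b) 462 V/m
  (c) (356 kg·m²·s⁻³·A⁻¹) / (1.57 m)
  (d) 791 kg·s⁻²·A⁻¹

(d)

Reduce each to base SI dimensions:
  (a) [electric field strength] = kg·m·s⁻³·A⁻¹
  (b) V·m⁻¹ = J·C⁻¹·m⁻¹ = kg·m·s⁻³·A⁻¹
  (c) [kg·m²·s⁻³·A⁻¹] / [m] = kg·m·s⁻³·A⁻¹
  (d) kg·s⁻²·A⁻¹
All reduce to kg·m·s⁻³·A⁻¹ except (d), which is kg·s⁻²·A⁻¹.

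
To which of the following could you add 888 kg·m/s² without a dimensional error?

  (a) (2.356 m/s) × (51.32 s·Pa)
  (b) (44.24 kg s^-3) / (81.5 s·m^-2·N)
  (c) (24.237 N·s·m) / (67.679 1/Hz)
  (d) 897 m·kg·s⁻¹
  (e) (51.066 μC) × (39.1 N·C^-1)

(e)

Reference: kg·m·s⁻².
Each option:
  (a) [m·s⁻¹] · [kg·m⁻¹·s⁻¹] = kg·s⁻²
  (b) [kg·s⁻³] / [kg·m⁻¹·s⁻¹] = m·s⁻²
  (c) [kg·m²·s⁻¹] / [s] = kg·m²·s⁻²
  (d) kg·m·s⁻¹
  (e) [s·A] · [kg·m·s⁻³·A⁻¹] = kg·m·s⁻²  ← same
Only (e) matches kg·m·s⁻².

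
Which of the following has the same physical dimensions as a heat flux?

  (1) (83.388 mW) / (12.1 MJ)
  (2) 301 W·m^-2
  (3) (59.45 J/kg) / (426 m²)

Reference: [heat flux] = kg·s⁻³.
Each option:
  (1) [kg·m²·s⁻³] / [kg·m²·s⁻²] = s⁻¹
  (2) W·m⁻² = J·s⁻¹·m⁻² = kg·s⁻³  ← same
  (3) [m²·s⁻²] / [m²] = s⁻²
Only (2) matches kg·s⁻³.

(2)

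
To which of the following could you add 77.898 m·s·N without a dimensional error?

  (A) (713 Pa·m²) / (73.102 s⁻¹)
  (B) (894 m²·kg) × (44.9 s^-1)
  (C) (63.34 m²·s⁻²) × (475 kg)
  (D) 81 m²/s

(B)

Reference: N·m·s = kg·m·s⁻²·m·s = kg·m²·s⁻¹.
Each option:
  (A) [kg·m·s⁻²] / [s⁻¹] = kg·m·s⁻¹
  (B) [kg·m²] · [s⁻¹] = kg·m²·s⁻¹  ← same
  (C) [m²·s⁻²] · [kg] = kg·m²·s⁻²
  (D) m²·s⁻¹
Only (B) matches kg·m²·s⁻¹.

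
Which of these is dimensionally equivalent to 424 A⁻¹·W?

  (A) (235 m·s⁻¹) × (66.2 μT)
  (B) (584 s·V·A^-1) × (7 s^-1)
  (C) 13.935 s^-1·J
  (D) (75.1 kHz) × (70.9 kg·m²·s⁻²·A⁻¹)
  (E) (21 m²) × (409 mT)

Reference: W·A⁻¹ = J·s⁻¹·A⁻¹ = kg·m²·s⁻³·A⁻¹.
Each option:
  (A) [m·s⁻¹] · [kg·s⁻²·A⁻¹] = kg·m·s⁻³·A⁻¹
  (B) [kg·m²·s⁻²·A⁻²] · [s⁻¹] = kg·m²·s⁻³·A⁻²
  (C) J·s⁻¹ = N·m·s⁻¹ = kg·m²·s⁻³
  (D) [s⁻¹] · [kg·m²·s⁻²·A⁻¹] = kg·m²·s⁻³·A⁻¹  ← same
  (E) [m²] · [kg·s⁻²·A⁻¹] = kg·m²·s⁻²·A⁻¹
Only (D) matches kg·m²·s⁻³·A⁻¹.

(D)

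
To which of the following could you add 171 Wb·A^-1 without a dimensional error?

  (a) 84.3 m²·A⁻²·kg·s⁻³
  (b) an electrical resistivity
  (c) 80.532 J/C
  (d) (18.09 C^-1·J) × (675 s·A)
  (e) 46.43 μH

Reference: Wb·A⁻¹ = V·s·A⁻¹ = kg·m²·s⁻²·A⁻².
Each option:
  (a) kg·m²·s⁻³·A⁻²
  (b) [electrical resistivity] = kg·m³·s⁻³·A⁻²
  (c) J·C⁻¹ = N·m·(s·A)⁻¹ = kg·m²·s⁻³·A⁻¹
  (d) [kg·m²·s⁻³·A⁻¹] · [s·A] = kg·m²·s⁻²
  (e) H = V·s·A⁻¹ = kg·m²·s⁻²·A⁻²  ← same
Only (e) matches kg·m²·s⁻²·A⁻².

(e)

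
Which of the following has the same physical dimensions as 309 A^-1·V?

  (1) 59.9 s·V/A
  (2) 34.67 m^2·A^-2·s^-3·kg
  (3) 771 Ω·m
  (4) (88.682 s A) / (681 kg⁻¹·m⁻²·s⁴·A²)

(2)

Reference: V·A⁻¹ = J·C⁻¹·A⁻¹ = kg·m²·s⁻³·A⁻².
Each option:
  (1) V·s·A⁻¹ = J·C⁻¹·s·A⁻¹ = kg·m²·s⁻²·A⁻²
  (2) kg·m²·s⁻³·A⁻²  ← same
  (3) Ω·m = V·A⁻¹·m = kg·m³·s⁻³·A⁻²
  (4) [s·A] / [kg⁻¹·m⁻²·s⁴·A²] = kg·m²·s⁻³·A⁻¹
Only (2) matches kg·m²·s⁻³·A⁻².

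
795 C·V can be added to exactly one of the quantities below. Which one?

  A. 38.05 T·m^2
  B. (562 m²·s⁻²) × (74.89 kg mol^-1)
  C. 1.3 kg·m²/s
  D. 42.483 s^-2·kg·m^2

Reference: C·V = s·A·J·C⁻¹ = kg·m²·s⁻².
Each option:
  A. T·m² = Wb·m⁻²·m² = kg·m²·s⁻²·A⁻¹
  B. [m²·s⁻²] · [kg·mol⁻¹] = kg·m²·s⁻²·mol⁻¹
  C. kg·m²·s⁻¹
  D. kg·m²·s⁻²  ← same
Only D. matches kg·m²·s⁻².

D.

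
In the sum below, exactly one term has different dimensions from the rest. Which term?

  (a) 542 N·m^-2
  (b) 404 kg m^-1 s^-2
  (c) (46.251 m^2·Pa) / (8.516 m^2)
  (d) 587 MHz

(d)

Expand each in SI base units:
  (a) N·m⁻² = kg·m·s⁻²·m⁻² = kg·m⁻¹·s⁻²
  (b) kg·m⁻¹·s⁻²
  (c) [kg·m·s⁻²] / [m²] = kg·m⁻¹·s⁻²
  (d) Hz = s⁻¹
All reduce to kg·m⁻¹·s⁻² except (d), which is s⁻¹.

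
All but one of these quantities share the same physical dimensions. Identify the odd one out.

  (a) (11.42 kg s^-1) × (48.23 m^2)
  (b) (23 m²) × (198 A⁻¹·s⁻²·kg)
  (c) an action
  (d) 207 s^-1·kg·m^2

Expand each in SI base units:
  (a) [kg·s⁻¹] · [m²] = kg·m²·s⁻¹
  (b) [m²] · [kg·s⁻²·A⁻¹] = kg·m²·s⁻²·A⁻¹
  (c) [action] = kg·m²·s⁻¹
  (d) kg·m²·s⁻¹
All reduce to kg·m²·s⁻¹ except (b), which is kg·m²·s⁻²·A⁻¹.

(b)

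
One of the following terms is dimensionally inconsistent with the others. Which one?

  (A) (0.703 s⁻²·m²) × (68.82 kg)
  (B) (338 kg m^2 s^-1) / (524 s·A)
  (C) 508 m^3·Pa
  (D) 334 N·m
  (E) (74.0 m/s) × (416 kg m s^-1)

Work out the base dimensions of each:
  (A) [m²·s⁻²] · [kg] = kg·m²·s⁻²
  (B) [kg·m²·s⁻¹] / [s·A] = kg·m²·s⁻²·A⁻¹
  (C) Pa·m³ = N·m⁻²·m³ = kg·m²·s⁻²
  (D) N·m = kg·m·s⁻²·m = kg·m²·s⁻²
  (E) [m·s⁻¹] · [kg·m·s⁻¹] = kg·m²·s⁻²
All reduce to kg·m²·s⁻² except (B), which is kg·m²·s⁻²·A⁻¹.

(B)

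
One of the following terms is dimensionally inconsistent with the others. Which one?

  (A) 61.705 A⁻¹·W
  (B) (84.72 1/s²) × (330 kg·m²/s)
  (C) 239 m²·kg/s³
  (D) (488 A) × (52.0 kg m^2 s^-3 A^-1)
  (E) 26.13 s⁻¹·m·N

Expand each in SI base units:
  (A) W·A⁻¹ = J·s⁻¹·A⁻¹ = kg·m²·s⁻³·A⁻¹
  (B) [s⁻²] · [kg·m²·s⁻¹] = kg·m²·s⁻³
  (C) kg·m²·s⁻³
  (D) [A] · [kg·m²·s⁻³·A⁻¹] = kg·m²·s⁻³
  (E) N·m·s⁻¹ = kg·m·s⁻²·m·s⁻¹ = kg·m²·s⁻³
All reduce to kg·m²·s⁻³ except (A), which is kg·m²·s⁻³·A⁻¹.

(A)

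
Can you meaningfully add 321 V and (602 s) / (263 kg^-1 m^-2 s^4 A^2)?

No

Dimensions:
  321 V:  V = J·C⁻¹ = kg·m²·s⁻³·A⁻¹
  (602 s) / (263 kg^-1 m^-2 s^4 A^2):  [s] / [kg⁻¹·m⁻²·s⁴·A²] = kg·m²·s⁻³·A⁻²
kg·m²·s⁻³·A⁻¹ ≠ kg·m²·s⁻³·A⁻², so they cannot be added.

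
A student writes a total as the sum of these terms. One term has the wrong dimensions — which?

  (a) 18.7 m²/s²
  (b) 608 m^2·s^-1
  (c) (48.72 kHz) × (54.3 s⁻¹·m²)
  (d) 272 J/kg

(b)

Expand each in SI base units:
  (a) m²·s⁻²
  (b) m²·s⁻¹
  (c) [s⁻¹] · [m²·s⁻¹] = m²·s⁻²
  (d) J·kg⁻¹ = N·m·kg⁻¹ = m²·s⁻²
All reduce to m²·s⁻² except (b), which is m²·s⁻¹.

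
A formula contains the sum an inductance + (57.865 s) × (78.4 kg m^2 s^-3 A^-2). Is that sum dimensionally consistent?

Yes

Reduce each to base SI dimensions:
  an inductance:  [inductance] = kg·m²·s⁻²·A⁻²
  (57.865 s) × (78.4 kg m^2 s^-3 A^-2):  [s] · [kg·m²·s⁻³·A⁻²] = kg·m²·s⁻²·A⁻²
Both are kg·m²·s⁻²·A⁻², so they have the same dimensions and can be added.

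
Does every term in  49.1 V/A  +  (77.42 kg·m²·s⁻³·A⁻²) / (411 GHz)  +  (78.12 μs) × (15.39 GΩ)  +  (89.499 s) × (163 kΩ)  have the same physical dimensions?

Dimensions:
  49.1 V/A:  V·A⁻¹ = J·C⁻¹·A⁻¹ = kg·m²·s⁻³·A⁻²
  (77.42 kg·m²·s⁻³·A⁻²) / (411 GHz):  [kg·m²·s⁻³·A⁻²] / [s⁻¹] = kg·m²·s⁻²·A⁻²
  (78.12 μs) × (15.39 GΩ):  [s] · [kg·m²·s⁻³·A⁻²] = kg·m²·s⁻²·A⁻²
  (89.499 s) × (163 kΩ):  [s] · [kg·m²·s⁻³·A⁻²] = kg·m²·s⁻²·A⁻²
The terms do not share a single dimension (kg·m²·s⁻²·A⁻² vs kg·m²·s⁻³·A⁻²).

No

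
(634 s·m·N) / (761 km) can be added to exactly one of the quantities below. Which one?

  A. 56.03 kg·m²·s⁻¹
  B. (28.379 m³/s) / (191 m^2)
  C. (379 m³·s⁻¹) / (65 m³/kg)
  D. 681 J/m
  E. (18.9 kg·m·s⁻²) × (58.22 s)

Reference: [kg·m²·s⁻¹] / [m] = kg·m·s⁻¹.
Each option:
  A. kg·m²·s⁻¹
  B. [m³·s⁻¹] / [m²] = m·s⁻¹
  C. [m³·s⁻¹] / [kg⁻¹·m³] = kg·s⁻¹
  D. J·m⁻¹ = N·m·m⁻¹ = kg·m·s⁻²
  E. [kg·m·s⁻²] · [s] = kg·m·s⁻¹  ← same
Only E. matches kg·m·s⁻¹.

E.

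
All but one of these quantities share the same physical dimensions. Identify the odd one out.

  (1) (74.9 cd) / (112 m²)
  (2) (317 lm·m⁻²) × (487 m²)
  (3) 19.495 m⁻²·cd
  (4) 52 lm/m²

Dimensions:
  (1) [cd] / [m²] = m⁻²·cd
  (2) [m⁻²·cd] · [m²] = cd
  (3) cd·m⁻² = m⁻²·cd
  (4) lm·m⁻² = cd·m⁻² = m⁻²·cd
All reduce to m⁻²·cd except (2), which is cd.

(2)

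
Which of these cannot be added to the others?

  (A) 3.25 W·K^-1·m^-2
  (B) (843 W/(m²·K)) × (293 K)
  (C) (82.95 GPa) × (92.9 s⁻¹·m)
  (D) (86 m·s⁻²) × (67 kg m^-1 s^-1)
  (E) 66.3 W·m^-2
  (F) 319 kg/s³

(A)

In SI base units:
  (A) W·m⁻²·K⁻¹ = J·s⁻¹·m⁻²·K⁻¹ = kg·s⁻³·K⁻¹
  (B) [kg·s⁻³·K⁻¹] · [K] = kg·s⁻³
  (C) [kg·m⁻¹·s⁻²] · [m·s⁻¹] = kg·s⁻³
  (D) [m·s⁻²] · [kg·m⁻¹·s⁻¹] = kg·s⁻³
  (E) W·m⁻² = J·s⁻¹·m⁻² = kg·s⁻³
  (F) kg·s⁻³
All reduce to kg·s⁻³ except (A), which is kg·s⁻³·K⁻¹.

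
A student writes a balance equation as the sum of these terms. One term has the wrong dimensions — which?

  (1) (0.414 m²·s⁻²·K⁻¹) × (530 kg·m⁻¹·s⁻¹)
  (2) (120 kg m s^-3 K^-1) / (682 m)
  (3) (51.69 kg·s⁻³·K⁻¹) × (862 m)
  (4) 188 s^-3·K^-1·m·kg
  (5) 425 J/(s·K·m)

Work out the base dimensions of each:
  (1) [m²·s⁻²·K⁻¹] · [kg·m⁻¹·s⁻¹] = kg·m·s⁻³·K⁻¹
  (2) [kg·m·s⁻³·K⁻¹] / [m] = kg·s⁻³·K⁻¹
  (3) [kg·s⁻³·K⁻¹] · [m] = kg·m·s⁻³·K⁻¹
  (4) kg·m·s⁻³·K⁻¹
  (5) J·s⁻¹·m⁻¹·K⁻¹ = N·m·s⁻¹·m⁻¹·K⁻¹ = kg·m·s⁻³·K⁻¹
All reduce to kg·m·s⁻³·K⁻¹ except (2), which is kg·s⁻³·K⁻¹.

(2)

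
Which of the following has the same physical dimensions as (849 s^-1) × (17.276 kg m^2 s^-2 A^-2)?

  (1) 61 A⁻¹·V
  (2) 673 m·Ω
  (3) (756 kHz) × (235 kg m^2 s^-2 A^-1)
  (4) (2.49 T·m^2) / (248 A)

(1)

Reference: [s⁻¹] · [kg·m²·s⁻²·A⁻²] = kg·m²·s⁻³·A⁻².
Each option:
  (1) V·A⁻¹ = J·C⁻¹·A⁻¹ = kg·m²·s⁻³·A⁻²  ← same
  (2) Ω·m = V·A⁻¹·m = kg·m³·s⁻³·A⁻²
  (3) [s⁻¹] · [kg·m²·s⁻²·A⁻¹] = kg·m²·s⁻³·A⁻¹
  (4) [kg·m²·s⁻²·A⁻¹] / [A] = kg·m²·s⁻²·A⁻²
Only (1) matches kg·m²·s⁻³·A⁻².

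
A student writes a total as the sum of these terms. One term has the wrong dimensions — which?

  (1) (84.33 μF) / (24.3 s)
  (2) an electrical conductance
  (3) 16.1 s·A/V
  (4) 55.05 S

Expand each in SI base units:
  (1) [kg⁻¹·m⁻²·s⁴·A²] / [s] = kg⁻¹·m⁻²·s³·A²
  (2) [electrical conductance] = kg⁻¹·m⁻²·s³·A²
  (3) A·s·V⁻¹ = A·s·(J·C⁻¹)⁻¹ = kg⁻¹·m⁻²·s⁴·A²
  (4) S = Ω⁻¹ = kg⁻¹·m⁻²·s³·A²
All reduce to kg⁻¹·m⁻²·s³·A² except (3), which is kg⁻¹·m⁻²·s⁴·A².

(3)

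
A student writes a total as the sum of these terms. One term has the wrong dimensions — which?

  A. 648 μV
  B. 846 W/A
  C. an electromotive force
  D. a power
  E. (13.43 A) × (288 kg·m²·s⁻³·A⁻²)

In SI base units:
  A. V = J·C⁻¹ = kg·m²·s⁻³·A⁻¹
  B. W·A⁻¹ = J·s⁻¹·A⁻¹ = kg·m²·s⁻³·A⁻¹
  C. [electromotive force] = kg·m²·s⁻³·A⁻¹
  D. [power] = kg·m²·s⁻³
  E. [A] · [kg·m²·s⁻³·A⁻²] = kg·m²·s⁻³·A⁻¹
All reduce to kg·m²·s⁻³·A⁻¹ except D., which is kg·m²·s⁻³.

D.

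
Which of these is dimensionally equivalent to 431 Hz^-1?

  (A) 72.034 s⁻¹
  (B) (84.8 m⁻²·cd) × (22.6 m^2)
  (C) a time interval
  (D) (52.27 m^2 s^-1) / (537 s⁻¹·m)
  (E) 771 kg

Reference: Hz⁻¹ = (s⁻¹)⁻¹ = s.
Each option:
  (A) s⁻¹
  (B) [m⁻²·cd] · [m²] = cd
  (C) [time interval] = s  ← same
  (D) [m²·s⁻¹] / [m·s⁻¹] = m
  (E) kg
Only (C) matches s.

(C)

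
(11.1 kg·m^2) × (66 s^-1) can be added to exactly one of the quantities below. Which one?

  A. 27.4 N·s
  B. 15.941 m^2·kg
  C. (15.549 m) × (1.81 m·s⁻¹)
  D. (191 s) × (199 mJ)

D.

Reference: [kg·m²] · [s⁻¹] = kg·m²·s⁻¹.
Each option:
  A. N·s = kg·m·s⁻²·s = kg·m·s⁻¹
  B. kg·m²
  C. [m] · [m·s⁻¹] = m²·s⁻¹
  D. [s] · [kg·m²·s⁻²] = kg·m²·s⁻¹  ← same
Only D. matches kg·m²·s⁻¹.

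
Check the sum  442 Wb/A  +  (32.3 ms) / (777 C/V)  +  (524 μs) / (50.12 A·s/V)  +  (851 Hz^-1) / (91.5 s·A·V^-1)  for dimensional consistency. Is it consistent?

Work out the base dimensions of each:
  442 Wb/A:  Wb·A⁻¹ = V·s·A⁻¹ = kg·m²·s⁻²·A⁻²
  (32.3 ms) / (777 C/V):  [s] / [kg⁻¹·m⁻²·s⁴·A²] = kg·m²·s⁻³·A⁻²
  (524 μs) / (50.12 A·s/V):  [s] / [kg⁻¹·m⁻²·s⁴·A²] = kg·m²·s⁻³·A⁻²
  (851 Hz^-1) / (91.5 s·A·V^-1):  [s] / [kg⁻¹·m⁻²·s⁴·A²] = kg·m²·s⁻³·A⁻²
The terms do not share a single dimension (kg·m²·s⁻²·A⁻² vs kg·m²·s⁻³·A⁻²).

No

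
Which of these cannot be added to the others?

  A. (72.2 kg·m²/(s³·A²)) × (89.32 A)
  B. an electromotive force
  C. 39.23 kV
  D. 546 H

Work out the base dimensions of each:
  A. [kg·m²·s⁻³·A⁻²] · [A] = kg·m²·s⁻³·A⁻¹
  B. [electromotive force] = kg·m²·s⁻³·A⁻¹
  C. V = J·C⁻¹ = kg·m²·s⁻³·A⁻¹
  D. H = V·s·A⁻¹ = kg·m²·s⁻²·A⁻²
All reduce to kg·m²·s⁻³·A⁻¹ except D., which is kg·m²·s⁻²·A⁻².

D.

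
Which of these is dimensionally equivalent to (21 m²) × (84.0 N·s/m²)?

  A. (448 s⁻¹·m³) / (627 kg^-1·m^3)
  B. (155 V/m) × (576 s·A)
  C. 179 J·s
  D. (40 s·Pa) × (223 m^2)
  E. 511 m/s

Reference: [m²] · [kg·m⁻¹·s⁻¹] = kg·m·s⁻¹.
Each option:
  A. [m³·s⁻¹] / [kg⁻¹·m³] = kg·s⁻¹
  B. [kg·m·s⁻³·A⁻¹] · [s·A] = kg·m·s⁻²
  C. J·s = N·m·s = kg·m²·s⁻¹
  D. [kg·m⁻¹·s⁻¹] · [m²] = kg·m·s⁻¹  ← same
  E. m·s⁻¹
Only D. matches kg·m·s⁻¹.

D.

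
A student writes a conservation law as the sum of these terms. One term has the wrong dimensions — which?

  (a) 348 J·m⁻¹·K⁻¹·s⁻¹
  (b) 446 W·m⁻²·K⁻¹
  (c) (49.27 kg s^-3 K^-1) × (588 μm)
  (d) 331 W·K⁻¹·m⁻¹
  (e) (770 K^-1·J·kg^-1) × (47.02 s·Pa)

(b)

Expand each in SI base units:
  (a) J·s⁻¹·m⁻¹·K⁻¹ = N·m·s⁻¹·m⁻¹·K⁻¹ = kg·m·s⁻³·K⁻¹
  (b) W·m⁻²·K⁻¹ = J·s⁻¹·m⁻²·K⁻¹ = kg·s⁻³·K⁻¹
  (c) [kg·s⁻³·K⁻¹] · [m] = kg·m·s⁻³·K⁻¹
  (d) W·m⁻¹·K⁻¹ = J·s⁻¹·m⁻¹·K⁻¹ = kg·m·s⁻³·K⁻¹
  (e) [m²·s⁻²·K⁻¹] · [kg·m⁻¹·s⁻¹] = kg·m·s⁻³·K⁻¹
All reduce to kg·m·s⁻³·K⁻¹ except (b), which is kg·s⁻³·K⁻¹.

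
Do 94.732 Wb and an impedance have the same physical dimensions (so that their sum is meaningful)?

No

Dimensions:
  94.732 Wb:  Wb = V·s = kg·m²·s⁻²·A⁻¹
  an impedance:  [impedance] = kg·m²·s⁻³·A⁻²
kg·m²·s⁻²·A⁻¹ ≠ kg·m²·s⁻³·A⁻², so they cannot be added.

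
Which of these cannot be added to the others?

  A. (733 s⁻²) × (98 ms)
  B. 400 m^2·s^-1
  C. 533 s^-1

Dimensions:
  A. [s⁻²] · [s] = s⁻¹
  B. m²·s⁻¹
  C. s⁻¹
All reduce to s⁻¹ except B., which is m²·s⁻¹.

B.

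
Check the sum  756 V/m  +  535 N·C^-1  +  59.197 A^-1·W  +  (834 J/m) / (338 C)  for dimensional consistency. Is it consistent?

No

Work out the base dimensions of each:
  756 V/m:  V·m⁻¹ = J·C⁻¹·m⁻¹ = kg·m·s⁻³·A⁻¹
  535 N·C^-1:  N·C⁻¹ = kg·m·s⁻²·(s·A)⁻¹ = kg·m·s⁻³·A⁻¹
  59.197 A^-1·W:  W·A⁻¹ = J·s⁻¹·A⁻¹ = kg·m²·s⁻³·A⁻¹
  (834 J/m) / (338 C):  [kg·m·s⁻²] / [s·A] = kg·m·s⁻³·A⁻¹
The terms do not share a single dimension (kg·m²·s⁻³·A⁻¹ vs kg·m·s⁻³·A⁻¹).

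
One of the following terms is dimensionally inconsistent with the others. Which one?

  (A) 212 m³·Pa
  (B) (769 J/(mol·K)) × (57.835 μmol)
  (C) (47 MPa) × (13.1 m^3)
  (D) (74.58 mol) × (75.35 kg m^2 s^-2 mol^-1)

(B)

Expand each in SI base units:
  (A) Pa·m³ = N·m⁻²·m³ = kg·m²·s⁻²
  (B) [kg·m²·s⁻²·K⁻¹·mol⁻¹] · [mol] = kg·m²·s⁻²·K⁻¹
  (C) [kg·m⁻¹·s⁻²] · [m³] = kg·m²·s⁻²
  (D) [mol] · [kg·m²·s⁻²·mol⁻¹] = kg·m²·s⁻²
All reduce to kg·m²·s⁻² except (B), which is kg·m²·s⁻²·K⁻¹.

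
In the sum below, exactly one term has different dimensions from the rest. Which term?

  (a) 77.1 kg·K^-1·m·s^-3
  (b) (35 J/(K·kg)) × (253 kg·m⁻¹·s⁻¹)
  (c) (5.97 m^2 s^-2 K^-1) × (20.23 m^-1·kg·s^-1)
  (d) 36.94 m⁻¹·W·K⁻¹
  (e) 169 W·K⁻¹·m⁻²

(e)

Expand each in SI base units:
  (a) kg·m·s⁻³·K⁻¹
  (b) [m²·s⁻²·K⁻¹] · [kg·m⁻¹·s⁻¹] = kg·m·s⁻³·K⁻¹
  (c) [m²·s⁻²·K⁻¹] · [kg·m⁻¹·s⁻¹] = kg·m·s⁻³·K⁻¹
  (d) W·m⁻¹·K⁻¹ = J·s⁻¹·m⁻¹·K⁻¹ = kg·m·s⁻³·K⁻¹
  (e) W·m⁻²·K⁻¹ = J·s⁻¹·m⁻²·K⁻¹ = kg·s⁻³·K⁻¹
All reduce to kg·m·s⁻³·K⁻¹ except (e), which is kg·s⁻³·K⁻¹.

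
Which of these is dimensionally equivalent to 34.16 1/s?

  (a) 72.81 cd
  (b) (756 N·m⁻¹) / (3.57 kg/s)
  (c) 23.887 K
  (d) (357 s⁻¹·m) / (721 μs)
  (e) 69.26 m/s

(b)

Reference: s⁻¹.
Each option:
  (a) cd
  (b) [kg·s⁻²] / [kg·s⁻¹] = s⁻¹  ← same
  (c) K
  (d) [m·s⁻¹] / [s] = m·s⁻²
  (e) m·s⁻¹
Only (b) matches s⁻¹.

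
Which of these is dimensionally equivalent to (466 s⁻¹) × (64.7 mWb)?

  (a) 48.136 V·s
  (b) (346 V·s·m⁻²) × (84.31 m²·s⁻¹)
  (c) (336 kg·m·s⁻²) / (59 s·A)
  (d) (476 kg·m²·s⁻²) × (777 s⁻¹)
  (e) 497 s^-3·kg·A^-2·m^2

Reference: [s⁻¹] · [kg·m²·s⁻²·A⁻¹] = kg·m²·s⁻³·A⁻¹.
Each option:
  (a) V·s = J·C⁻¹·s = kg·m²·s⁻²·A⁻¹
  (b) [kg·s⁻²·A⁻¹] · [m²·s⁻¹] = kg·m²·s⁻³·A⁻¹  ← same
  (c) [kg·m·s⁻²] / [s·A] = kg·m·s⁻³·A⁻¹
  (d) [kg·m²·s⁻²] · [s⁻¹] = kg·m²·s⁻³
  (e) kg·m²·s⁻³·A⁻²
Only (b) matches kg·m²·s⁻³·A⁻¹.

(b)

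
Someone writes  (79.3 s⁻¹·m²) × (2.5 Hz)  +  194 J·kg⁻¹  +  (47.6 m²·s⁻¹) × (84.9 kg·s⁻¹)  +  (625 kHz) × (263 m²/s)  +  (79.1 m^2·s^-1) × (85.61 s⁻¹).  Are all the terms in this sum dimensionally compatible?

No

Expand each in SI base units:
  (79.3 s⁻¹·m²) × (2.5 Hz):  [m²·s⁻¹] · [s⁻¹] = m²·s⁻²
  194 J·kg⁻¹:  J·kg⁻¹ = N·m·kg⁻¹ = m²·s⁻²
  (47.6 m²·s⁻¹) × (84.9 kg·s⁻¹):  [m²·s⁻¹] · [kg·s⁻¹] = kg·m²·s⁻²
  (625 kHz) × (263 m²/s):  [s⁻¹] · [m²·s⁻¹] = m²·s⁻²
  (79.1 m^2·s^-1) × (85.61 s⁻¹):  [m²·s⁻¹] · [s⁻¹] = m²·s⁻²
The terms do not share a single dimension (kg·m²·s⁻² vs m²·s⁻²).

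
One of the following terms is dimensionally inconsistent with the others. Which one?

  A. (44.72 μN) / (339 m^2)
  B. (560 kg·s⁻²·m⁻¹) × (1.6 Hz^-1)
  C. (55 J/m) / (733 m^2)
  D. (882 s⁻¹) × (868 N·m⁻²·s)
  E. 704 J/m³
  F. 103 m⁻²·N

B.

Expand each in SI base units:
  A. [kg·m·s⁻²] / [m²] = kg·m⁻¹·s⁻²
  B. [kg·m⁻¹·s⁻²] · [s] = kg·m⁻¹·s⁻¹
  C. [kg·m·s⁻²] / [m²] = kg·m⁻¹·s⁻²
  D. [s⁻¹] · [kg·m⁻¹·s⁻¹] = kg·m⁻¹·s⁻²
  E. J·m⁻³ = N·m·m⁻³ = kg·m⁻¹·s⁻²
  F. N·m⁻² = kg·m·s⁻²·m⁻² = kg·m⁻¹·s⁻²
All reduce to kg·m⁻¹·s⁻² except B., which is kg·m⁻¹·s⁻¹.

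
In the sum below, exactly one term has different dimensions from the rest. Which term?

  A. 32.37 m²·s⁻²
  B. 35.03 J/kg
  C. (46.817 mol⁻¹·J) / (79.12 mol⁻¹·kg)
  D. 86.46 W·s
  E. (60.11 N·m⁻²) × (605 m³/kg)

D.

Dimensions:
  A. m²·s⁻²
  B. J·kg⁻¹ = N·m·kg⁻¹ = m²·s⁻²
  C. [kg·m²·s⁻²·mol⁻¹] / [kg·mol⁻¹] = m²·s⁻²
  D. W·s = J·s⁻¹·s = kg·m²·s⁻²
  E. [kg·m⁻¹·s⁻²] · [kg⁻¹·m³] = m²·s⁻²
All reduce to m²·s⁻² except D., which is kg·m²·s⁻².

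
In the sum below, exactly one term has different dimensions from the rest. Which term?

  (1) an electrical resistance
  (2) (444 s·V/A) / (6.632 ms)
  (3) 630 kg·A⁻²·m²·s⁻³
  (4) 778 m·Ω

(4)

Reduce each to base SI dimensions:
  (1) [electrical resistance] = kg·m²·s⁻³·A⁻²
  (2) [kg·m²·s⁻²·A⁻²] / [s] = kg·m²·s⁻³·A⁻²
  (3) kg·m²·s⁻³·A⁻²
  (4) Ω·m = V·A⁻¹·m = kg·m³·s⁻³·A⁻²
All reduce to kg·m²·s⁻³·A⁻² except (4), which is kg·m³·s⁻³·A⁻².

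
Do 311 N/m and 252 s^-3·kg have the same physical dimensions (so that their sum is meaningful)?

Dimensions:
  311 N/m:  N·m⁻¹ = kg·m·s⁻²·m⁻¹ = kg·s⁻²
  252 s^-3·kg:  kg·s⁻³
kg·s⁻² ≠ kg·s⁻³, so they cannot be added.

No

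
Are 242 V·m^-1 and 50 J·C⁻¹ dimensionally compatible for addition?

No

Work out the base dimensions of each:
  242 V·m^-1:  V·m⁻¹ = J·C⁻¹·m⁻¹ = kg·m·s⁻³·A⁻¹
  50 J·C⁻¹:  J·C⁻¹ = N·m·(s·A)⁻¹ = kg·m²·s⁻³·A⁻¹
kg·m·s⁻³·A⁻¹ ≠ kg·m²·s⁻³·A⁻¹, so they cannot be added.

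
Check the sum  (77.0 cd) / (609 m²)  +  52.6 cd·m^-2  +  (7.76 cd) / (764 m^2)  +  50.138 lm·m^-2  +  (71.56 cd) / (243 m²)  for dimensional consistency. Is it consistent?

Reduce each to base SI dimensions:
  (77.0 cd) / (609 m²):  [cd] / [m²] = m⁻²·cd
  52.6 cd·m^-2:  cd·m⁻² = m⁻²·cd
  (7.76 cd) / (764 m^2):  [cd] / [m²] = m⁻²·cd
  50.138 lm·m^-2:  lm·m⁻² = cd·m⁻² = m⁻²·cd
  (71.56 cd) / (243 m²):  [cd] / [m²] = m⁻²·cd
Every term reduces to m⁻²·cd.

Yes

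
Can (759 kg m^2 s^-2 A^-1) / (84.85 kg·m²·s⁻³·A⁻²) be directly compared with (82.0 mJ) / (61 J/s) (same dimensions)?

Work out the base dimensions of each:
  (759 kg m^2 s^-2 A^-1) / (84.85 kg·m²·s⁻³·A⁻²):  [kg·m²·s⁻²·A⁻¹] / [kg·m²·s⁻³·A⁻²] = s·A
  (82.0 mJ) / (61 J/s):  [kg·m²·s⁻²] / [kg·m²·s⁻³] = s
s·A ≠ s, so they cannot be added.

No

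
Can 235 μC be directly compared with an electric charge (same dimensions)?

Yes

In SI base units:
  235 μC:  C = s·A
  an electric charge:  [electric charge] = s·A
Both are s·A, so they have the same dimensions and can be added.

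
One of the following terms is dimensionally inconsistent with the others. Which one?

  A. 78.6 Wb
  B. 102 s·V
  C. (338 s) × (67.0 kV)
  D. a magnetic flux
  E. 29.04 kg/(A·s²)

Work out the base dimensions of each:
  A. Wb = V·s = kg·m²·s⁻²·A⁻¹
  B. V·s = J·C⁻¹·s = kg·m²·s⁻²·A⁻¹
  C. [s] · [kg·m²·s⁻³·A⁻¹] = kg·m²·s⁻²·A⁻¹
  D. [magnetic flux] = kg·m²·s⁻²·A⁻¹
  E. kg·s⁻²·A⁻¹
All reduce to kg·m²·s⁻²·A⁻¹ except E., which is kg·s⁻²·A⁻¹.

E.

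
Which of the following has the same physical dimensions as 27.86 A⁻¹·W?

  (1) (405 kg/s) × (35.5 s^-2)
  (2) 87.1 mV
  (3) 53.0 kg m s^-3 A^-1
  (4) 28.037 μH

(2)

Reference: W·A⁻¹ = J·s⁻¹·A⁻¹ = kg·m²·s⁻³·A⁻¹.
Each option:
  (1) [kg·s⁻¹] · [s⁻²] = kg·s⁻³
  (2) V = J·C⁻¹ = kg·m²·s⁻³·A⁻¹  ← same
  (3) kg·m·s⁻³·A⁻¹
  (4) H = V·s·A⁻¹ = kg·m²·s⁻²·A⁻²
Only (2) matches kg·m²·s⁻³·A⁻¹.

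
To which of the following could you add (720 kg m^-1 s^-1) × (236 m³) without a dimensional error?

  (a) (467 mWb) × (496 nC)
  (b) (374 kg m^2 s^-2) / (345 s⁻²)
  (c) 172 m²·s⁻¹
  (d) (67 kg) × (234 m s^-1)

(a)

Reference: [kg·m⁻¹·s⁻¹] · [m³] = kg·m²·s⁻¹.
Each option:
  (a) [kg·m²·s⁻²·A⁻¹] · [s·A] = kg·m²·s⁻¹  ← same
  (b) [kg·m²·s⁻²] / [s⁻²] = kg·m²
  (c) m²·s⁻¹
  (d) [kg] · [m·s⁻¹] = kg·m·s⁻¹
Only (a) matches kg·m²·s⁻¹.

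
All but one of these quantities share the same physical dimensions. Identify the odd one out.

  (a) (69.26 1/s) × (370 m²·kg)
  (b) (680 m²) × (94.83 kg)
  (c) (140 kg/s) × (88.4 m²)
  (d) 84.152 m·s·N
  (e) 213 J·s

(b)

Work out the base dimensions of each:
  (a) [s⁻¹] · [kg·m²] = kg·m²·s⁻¹
  (b) [m²] · [kg] = kg·m²
  (c) [kg·s⁻¹] · [m²] = kg·m²·s⁻¹
  (d) N·m·s = kg·m·s⁻²·m·s = kg·m²·s⁻¹
  (e) J·s = N·m·s = kg·m²·s⁻¹
All reduce to kg·m²·s⁻¹ except (b), which is kg·m².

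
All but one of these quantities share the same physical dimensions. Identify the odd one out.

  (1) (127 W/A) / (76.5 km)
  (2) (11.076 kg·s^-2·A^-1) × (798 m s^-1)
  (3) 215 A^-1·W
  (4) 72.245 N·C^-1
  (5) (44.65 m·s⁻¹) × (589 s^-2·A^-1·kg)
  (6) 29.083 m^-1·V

(3)

Reduce each to base SI dimensions:
  (1) [kg·m²·s⁻³·A⁻¹] / [m] = kg·m·s⁻³·A⁻¹
  (2) [kg·s⁻²·A⁻¹] · [m·s⁻¹] = kg·m·s⁻³·A⁻¹
  (3) W·A⁻¹ = J·s⁻¹·A⁻¹ = kg·m²·s⁻³·A⁻¹
  (4) N·C⁻¹ = kg·m·s⁻²·(s·A)⁻¹ = kg·m·s⁻³·A⁻¹
  (5) [m·s⁻¹] · [kg·s⁻²·A⁻¹] = kg·m·s⁻³·A⁻¹
  (6) V·m⁻¹ = J·C⁻¹·m⁻¹ = kg·m·s⁻³·A⁻¹
All reduce to kg·m·s⁻³·A⁻¹ except (3), which is kg·m²·s⁻³·A⁻¹.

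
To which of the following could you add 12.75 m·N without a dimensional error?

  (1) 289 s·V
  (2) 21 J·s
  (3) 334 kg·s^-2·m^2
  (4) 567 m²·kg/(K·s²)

Reference: N·m = kg·m·s⁻²·m = kg·m²·s⁻².
Each option:
  (1) V·s = J·C⁻¹·s = kg·m²·s⁻²·A⁻¹
  (2) J·s = N·m·s = kg·m²·s⁻¹
  (3) kg·m²·s⁻²  ← same
  (4) kg·m²·s⁻²·K⁻¹
Only (3) matches kg·m²·s⁻².

(3)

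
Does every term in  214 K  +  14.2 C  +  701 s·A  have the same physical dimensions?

No

In SI base units:
  214 K:  K
  14.2 C:  C = s·A
  701 s·A:  s·A
The terms do not share a single dimension (K vs s·A).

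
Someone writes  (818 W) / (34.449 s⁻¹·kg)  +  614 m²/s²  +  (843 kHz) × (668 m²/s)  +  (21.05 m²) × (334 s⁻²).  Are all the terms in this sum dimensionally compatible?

Work out the base dimensions of each:
  (818 W) / (34.449 s⁻¹·kg):  [kg·m²·s⁻³] / [kg·s⁻¹] = m²·s⁻²
  614 m²/s²:  m²·s⁻²
  (843 kHz) × (668 m²/s):  [s⁻¹] · [m²·s⁻¹] = m²·s⁻²
  (21.05 m²) × (334 s⁻²):  [m²] · [s⁻²] = m²·s⁻²
Every term reduces to m²·s⁻².

Yes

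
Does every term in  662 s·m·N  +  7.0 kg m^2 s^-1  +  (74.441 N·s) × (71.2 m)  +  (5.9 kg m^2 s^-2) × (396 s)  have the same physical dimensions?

Reduce each to base SI dimensions:
  662 s·m·N:  N·m·s = kg·m·s⁻²·m·s = kg·m²·s⁻¹
  7.0 kg m^2 s^-1:  kg·m²·s⁻¹
  (74.441 N·s) × (71.2 m):  [kg·m·s⁻¹] · [m] = kg·m²·s⁻¹
  (5.9 kg m^2 s^-2) × (396 s):  [kg·m²·s⁻²] · [s] = kg·m²·s⁻¹
Every term reduces to kg·m²·s⁻¹.

Yes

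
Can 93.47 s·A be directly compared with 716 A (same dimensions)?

No

Dimensions:
  93.47 s·A:  A·s = s·A
  716 A:  A
s·A ≠ A, so they cannot be added.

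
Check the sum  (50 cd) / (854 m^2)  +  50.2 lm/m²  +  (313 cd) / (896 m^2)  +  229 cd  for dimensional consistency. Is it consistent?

No

Expand each in SI base units:
  (50 cd) / (854 m^2):  [cd] / [m²] = m⁻²·cd
  50.2 lm/m²:  lm·m⁻² = cd·m⁻² = m⁻²·cd
  (313 cd) / (896 m^2):  [cd] / [m²] = m⁻²·cd
  229 cd:  cd
The terms do not share a single dimension (cd vs m⁻²·cd).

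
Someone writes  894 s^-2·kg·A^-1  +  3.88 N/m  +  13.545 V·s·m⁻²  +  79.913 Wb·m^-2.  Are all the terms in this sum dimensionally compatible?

Reduce each to base SI dimensions:
  894 s^-2·kg·A^-1:  kg·s⁻²·A⁻¹
  3.88 N/m:  N·m⁻¹ = kg·m·s⁻²·m⁻¹ = kg·s⁻²
  13.545 V·s·m⁻²:  V·s·m⁻² = J·C⁻¹·s·m⁻² = kg·s⁻²·A⁻¹
  79.913 Wb·m^-2:  Wb·m⁻² = V·s·m⁻² = kg·s⁻²·A⁻¹
The terms do not share a single dimension (kg·s⁻² vs kg·s⁻²·A⁻¹).

No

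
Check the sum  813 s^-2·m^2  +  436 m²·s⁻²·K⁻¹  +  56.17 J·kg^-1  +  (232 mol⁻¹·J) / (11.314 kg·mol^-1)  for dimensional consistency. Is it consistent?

Reduce each to base SI dimensions:
  813 s^-2·m^2:  m²·s⁻²
  436 m²·s⁻²·K⁻¹:  m²·s⁻²·K⁻¹
  56.17 J·kg^-1:  J·kg⁻¹ = N·m·kg⁻¹ = m²·s⁻²
  (232 mol⁻¹·J) / (11.314 kg·mol^-1):  [kg·m²·s⁻²·mol⁻¹] / [kg·mol⁻¹] = m²·s⁻²
The terms do not share a single dimension (m²·s⁻² vs m²·s⁻²·K⁻¹).

No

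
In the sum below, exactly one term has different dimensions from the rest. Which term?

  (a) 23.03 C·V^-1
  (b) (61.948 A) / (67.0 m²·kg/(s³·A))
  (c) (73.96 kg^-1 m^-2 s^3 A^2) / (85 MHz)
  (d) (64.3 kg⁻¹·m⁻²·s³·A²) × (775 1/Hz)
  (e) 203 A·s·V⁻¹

(b)

Expand each in SI base units:
  (a) C·V⁻¹ = s·A·(J·C⁻¹)⁻¹ = kg⁻¹·m⁻²·s⁴·A²
  (b) [A] / [kg·m²·s⁻³·A⁻¹] = kg⁻¹·m⁻²·s³·A²
  (c) [kg⁻¹·m⁻²·s³·A²] / [s⁻¹] = kg⁻¹·m⁻²·s⁴·A²
  (d) [kg⁻¹·m⁻²·s³·A²] · [s] = kg⁻¹·m⁻²·s⁴·A²
  (e) A·s·V⁻¹ = A·s·(J·C⁻¹)⁻¹ = kg⁻¹·m⁻²·s⁴·A²
All reduce to kg⁻¹·m⁻²·s⁴·A² except (b), which is kg⁻¹·m⁻²·s³·A².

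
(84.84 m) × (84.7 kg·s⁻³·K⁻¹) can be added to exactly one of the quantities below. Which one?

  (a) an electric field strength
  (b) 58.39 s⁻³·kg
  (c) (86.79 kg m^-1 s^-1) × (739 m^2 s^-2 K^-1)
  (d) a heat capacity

(c)

Reference: [m] · [kg·s⁻³·K⁻¹] = kg·m·s⁻³·K⁻¹.
Each option:
  (a) [electric field strength] = kg·m·s⁻³·A⁻¹
  (b) kg·s⁻³
  (c) [kg·m⁻¹·s⁻¹] · [m²·s⁻²·K⁻¹] = kg·m·s⁻³·K⁻¹  ← same
  (d) [heat capacity] = kg·m²·s⁻²·K⁻¹
Only (c) matches kg·m·s⁻³·K⁻¹.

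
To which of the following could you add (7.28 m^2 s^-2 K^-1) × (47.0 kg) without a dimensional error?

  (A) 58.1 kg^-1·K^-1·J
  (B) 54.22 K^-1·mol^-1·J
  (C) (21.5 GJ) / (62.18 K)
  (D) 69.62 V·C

(C)

Reference: [m²·s⁻²·K⁻¹] · [kg] = kg·m²·s⁻²·K⁻¹.
Each option:
  (A) J·kg⁻¹·K⁻¹ = N·m·kg⁻¹·K⁻¹ = m²·s⁻²·K⁻¹
  (B) J·mol⁻¹·K⁻¹ = N·m·mol⁻¹·K⁻¹ = kg·m²·s⁻²·K⁻¹·mol⁻¹
  (C) [kg·m²·s⁻²] / [K] = kg·m²·s⁻²·K⁻¹  ← same
  (D) C·V = s·A·J·C⁻¹ = kg·m²·s⁻²
Only (C) matches kg·m²·s⁻²·K⁻¹.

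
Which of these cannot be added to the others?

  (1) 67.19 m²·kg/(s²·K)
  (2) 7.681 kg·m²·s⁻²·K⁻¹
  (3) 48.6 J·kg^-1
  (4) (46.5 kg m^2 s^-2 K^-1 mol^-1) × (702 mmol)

In SI base units:
  (1) kg·m²·s⁻²·K⁻¹
  (2) kg·m²·s⁻²·K⁻¹
  (3) J·kg⁻¹ = N·m·kg⁻¹ = m²·s⁻²
  (4) [kg·m²·s⁻²·K⁻¹·mol⁻¹] · [mol] = kg·m²·s⁻²·K⁻¹
All reduce to kg·m²·s⁻²·K⁻¹ except (3), which is m²·s⁻².

(3)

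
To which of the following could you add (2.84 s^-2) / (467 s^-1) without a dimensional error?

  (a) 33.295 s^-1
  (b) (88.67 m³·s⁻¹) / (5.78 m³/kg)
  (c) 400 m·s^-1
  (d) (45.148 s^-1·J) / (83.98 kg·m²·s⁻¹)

Reference: [s⁻²] / [s⁻¹] = s⁻¹.
Each option:
  (a) s⁻¹  ← same
  (b) [m³·s⁻¹] / [kg⁻¹·m³] = kg·s⁻¹
  (c) m·s⁻¹
  (d) [kg·m²·s⁻³] / [kg·m²·s⁻¹] = s⁻²
Only (a) matches s⁻¹.

(a)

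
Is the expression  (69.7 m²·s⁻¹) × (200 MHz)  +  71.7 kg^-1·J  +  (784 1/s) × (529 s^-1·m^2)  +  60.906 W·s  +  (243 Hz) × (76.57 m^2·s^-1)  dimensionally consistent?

No

Work out the base dimensions of each:
  (69.7 m²·s⁻¹) × (200 MHz):  [m²·s⁻¹] · [s⁻¹] = m²·s⁻²
  71.7 kg^-1·J:  J·kg⁻¹ = N·m·kg⁻¹ = m²·s⁻²
  (784 1/s) × (529 s^-1·m^2):  [s⁻¹] · [m²·s⁻¹] = m²·s⁻²
  60.906 W·s:  W·s = J·s⁻¹·s = kg·m²·s⁻²
  (243 Hz) × (76.57 m^2·s^-1):  [s⁻¹] · [m²·s⁻¹] = m²·s⁻²
The terms do not share a single dimension (kg·m²·s⁻² vs m²·s⁻²).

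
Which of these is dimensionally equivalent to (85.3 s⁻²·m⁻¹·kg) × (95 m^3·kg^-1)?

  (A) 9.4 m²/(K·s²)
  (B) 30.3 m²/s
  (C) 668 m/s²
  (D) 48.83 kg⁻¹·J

Reference: [kg·m⁻¹·s⁻²] · [kg⁻¹·m³] = m²·s⁻².
Each option:
  (A) m²·s⁻²·K⁻¹
  (B) m²·s⁻¹
  (C) m·s⁻²
  (D) J·kg⁻¹ = N·m·kg⁻¹ = m²·s⁻²  ← same
Only (D) matches m²·s⁻².

(D)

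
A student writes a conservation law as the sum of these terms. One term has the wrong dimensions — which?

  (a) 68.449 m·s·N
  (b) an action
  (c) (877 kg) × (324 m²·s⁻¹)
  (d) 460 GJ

(d)

Reduce each to base SI dimensions:
  (a) N·m·s = kg·m·s⁻²·m·s = kg·m²·s⁻¹
  (b) [action] = kg·m²·s⁻¹
  (c) [kg] · [m²·s⁻¹] = kg·m²·s⁻¹
  (d) J = N·m = kg·m²·s⁻²
All reduce to kg·m²·s⁻¹ except (d), which is kg·m²·s⁻².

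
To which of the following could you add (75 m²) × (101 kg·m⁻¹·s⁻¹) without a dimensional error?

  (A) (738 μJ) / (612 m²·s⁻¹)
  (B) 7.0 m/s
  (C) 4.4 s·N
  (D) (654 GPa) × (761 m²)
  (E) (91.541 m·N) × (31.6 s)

Reference: [m²] · [kg·m⁻¹·s⁻¹] = kg·m·s⁻¹.
Each option:
  (A) [kg·m²·s⁻²] / [m²·s⁻¹] = kg·s⁻¹
  (B) m·s⁻¹
  (C) N·s = kg·m·s⁻²·s = kg·m·s⁻¹  ← same
  (D) [kg·m⁻¹·s⁻²] · [m²] = kg·m·s⁻²
  (E) [kg·m²·s⁻²] · [s] = kg·m²·s⁻¹
Only (C) matches kg·m·s⁻¹.

(C)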